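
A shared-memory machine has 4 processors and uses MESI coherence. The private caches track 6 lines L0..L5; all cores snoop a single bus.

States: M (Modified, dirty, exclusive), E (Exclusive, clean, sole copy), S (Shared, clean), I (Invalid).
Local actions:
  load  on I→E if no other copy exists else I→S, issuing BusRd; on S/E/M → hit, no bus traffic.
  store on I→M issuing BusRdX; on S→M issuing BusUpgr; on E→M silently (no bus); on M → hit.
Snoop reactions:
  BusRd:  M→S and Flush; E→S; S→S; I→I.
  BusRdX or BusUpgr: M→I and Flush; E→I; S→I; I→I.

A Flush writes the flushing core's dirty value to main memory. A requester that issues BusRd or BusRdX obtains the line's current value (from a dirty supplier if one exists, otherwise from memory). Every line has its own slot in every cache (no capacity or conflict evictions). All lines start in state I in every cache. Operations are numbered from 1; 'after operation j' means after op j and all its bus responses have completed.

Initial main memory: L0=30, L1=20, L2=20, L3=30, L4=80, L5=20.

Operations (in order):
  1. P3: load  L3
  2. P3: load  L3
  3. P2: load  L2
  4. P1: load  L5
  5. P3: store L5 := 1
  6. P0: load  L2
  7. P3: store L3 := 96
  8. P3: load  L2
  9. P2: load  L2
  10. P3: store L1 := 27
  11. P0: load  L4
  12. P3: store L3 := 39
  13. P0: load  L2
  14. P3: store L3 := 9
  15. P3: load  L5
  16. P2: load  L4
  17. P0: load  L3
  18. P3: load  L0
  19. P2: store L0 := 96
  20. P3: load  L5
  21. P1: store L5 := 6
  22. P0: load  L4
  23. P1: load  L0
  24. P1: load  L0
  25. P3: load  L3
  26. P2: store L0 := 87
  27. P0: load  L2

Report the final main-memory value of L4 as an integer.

1. P3: load  L3  bus=[BusRd]  L3: P0=I P1=I P2=I P3=E  mem[L3]=30
2. P3: load  L3  bus=[-]  L3: P0=I P1=I P2=I P3=E  mem[L3]=30
3. P2: load  L2  bus=[BusRd]  L2: P0=I P1=I P2=E P3=I  mem[L2]=20
4. P1: load  L5  bus=[BusRd]  L5: P0=I P1=E P2=I P3=I  mem[L5]=20
5. P3: store L5 := 1  bus=[BusRdX]  L5: P0=I P1=I P2=I P3=M  mem[L5]=20
6. P0: load  L2  bus=[BusRd]  L2: P0=S P1=I P2=S P3=I  mem[L2]=20
7. P3: store L3 := 96  bus=[-]  L3: P0=I P1=I P2=I P3=M  mem[L3]=30
8. P3: load  L2  bus=[BusRd]  L2: P0=S P1=I P2=S P3=S  mem[L2]=20
9. P2: load  L2  bus=[-]  L2: P0=S P1=I P2=S P3=S  mem[L2]=20
10. P3: store L1 := 27  bus=[BusRdX]  L1: P0=I P1=I P2=I P3=M  mem[L1]=20
11. P0: load  L4  bus=[BusRd]  L4: P0=E P1=I P2=I P3=I  mem[L4]=80
12. P3: store L3 := 39  bus=[-]  L3: P0=I P1=I P2=I P3=M  mem[L3]=30
13. P0: load  L2  bus=[-]  L2: P0=S P1=I P2=S P3=S  mem[L2]=20
14. P3: store L3 := 9  bus=[-]  L3: P0=I P1=I P2=I P3=M  mem[L3]=30
15. P3: load  L5  bus=[-]  L5: P0=I P1=I P2=I P3=M  mem[L5]=20
16. P2: load  L4  bus=[BusRd]  L4: P0=S P1=I P2=S P3=I  mem[L4]=80
17. P0: load  L3  bus=[BusRd,Flush]  L3: P0=S P1=I P2=I P3=S  mem[L3]=9
18. P3: load  L0  bus=[BusRd]  L0: P0=I P1=I P2=I P3=E  mem[L0]=30
19. P2: store L0 := 96  bus=[BusRdX]  L0: P0=I P1=I P2=M P3=I  mem[L0]=30
20. P3: load  L5  bus=[-]  L5: P0=I P1=I P2=I P3=M  mem[L5]=20
21. P1: store L5 := 6  bus=[BusRdX,Flush]  L5: P0=I P1=M P2=I P3=I  mem[L5]=1
22. P0: load  L4  bus=[-]  L4: P0=S P1=I P2=S P3=I  mem[L4]=80
23. P1: load  L0  bus=[BusRd,Flush]  L0: P0=I P1=S P2=S P3=I  mem[L0]=96
24. P1: load  L0  bus=[-]  L0: P0=I P1=S P2=S P3=I  mem[L0]=96
25. P3: load  L3  bus=[-]  L3: P0=S P1=I P2=I P3=S  mem[L3]=9
26. P2: store L0 := 87  bus=[BusUpgr]  L0: P0=I P1=I P2=M P3=I  mem[L0]=96
27. P0: load  L2  bus=[-]  L2: P0=S P1=I P2=S P3=S  mem[L2]=20

memory[L4] = 80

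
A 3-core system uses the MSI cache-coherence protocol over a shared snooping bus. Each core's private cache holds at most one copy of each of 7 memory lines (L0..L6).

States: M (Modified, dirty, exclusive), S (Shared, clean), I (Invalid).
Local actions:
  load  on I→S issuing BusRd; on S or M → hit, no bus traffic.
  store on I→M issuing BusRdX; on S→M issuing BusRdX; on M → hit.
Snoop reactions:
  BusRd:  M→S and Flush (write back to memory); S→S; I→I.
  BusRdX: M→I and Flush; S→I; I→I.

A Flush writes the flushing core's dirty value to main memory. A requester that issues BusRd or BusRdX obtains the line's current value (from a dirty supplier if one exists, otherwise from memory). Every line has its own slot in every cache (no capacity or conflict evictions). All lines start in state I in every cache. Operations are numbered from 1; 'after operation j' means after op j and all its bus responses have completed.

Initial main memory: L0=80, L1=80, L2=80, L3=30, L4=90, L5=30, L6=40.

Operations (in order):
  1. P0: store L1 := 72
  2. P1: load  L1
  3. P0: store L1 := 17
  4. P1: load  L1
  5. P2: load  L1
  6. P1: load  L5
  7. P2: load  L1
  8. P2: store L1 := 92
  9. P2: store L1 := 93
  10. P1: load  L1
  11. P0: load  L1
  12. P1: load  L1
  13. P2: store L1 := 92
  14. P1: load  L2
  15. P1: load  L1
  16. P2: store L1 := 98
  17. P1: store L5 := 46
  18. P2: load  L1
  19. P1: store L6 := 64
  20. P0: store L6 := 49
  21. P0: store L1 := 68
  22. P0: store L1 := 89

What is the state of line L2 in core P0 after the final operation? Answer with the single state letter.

step 1: P0: store L1 := 72  ⟶  MII  (L1)  txn=BusRdX  M[L1]=80
step 2: P1: load  L1  ⟶  SSI  (L1)  txn=BusRd+Flush  M[L1]=72
step 3: P0: store L1 := 17  ⟶  MII  (L1)  txn=BusRdX  M[L1]=72
step 4: P1: load  L1  ⟶  SSI  (L1)  txn=BusRd+Flush  M[L1]=17
step 5: P2: load  L1  ⟶  SSS  (L1)  txn=BusRd  M[L1]=17
step 6: P1: load  L5  ⟶  ISI  (L5)  txn=BusRd  M[L5]=30
step 7: P2: load  L1  ⟶  SSS  (L1)  txn=∅  M[L1]=17
step 8: P2: store L1 := 92  ⟶  IIM  (L1)  txn=BusRdX  M[L1]=17
step 9: P2: store L1 := 93  ⟶  IIM  (L1)  txn=∅  M[L1]=17
step 10: P1: load  L1  ⟶  ISS  (L1)  txn=BusRd+Flush  M[L1]=93
step 11: P0: load  L1  ⟶  SSS  (L1)  txn=BusRd  M[L1]=93
step 12: P1: load  L1  ⟶  SSS  (L1)  txn=∅  M[L1]=93
step 13: P2: store L1 := 92  ⟶  IIM  (L1)  txn=BusRdX  M[L1]=93
step 14: P1: load  L2  ⟶  ISI  (L2)  txn=BusRd  M[L2]=80
step 15: P1: load  L1  ⟶  ISS  (L1)  txn=BusRd+Flush  M[L1]=92
step 16: P2: store L1 := 98  ⟶  IIM  (L1)  txn=BusRdX  M[L1]=92
step 17: P1: store L5 := 46  ⟶  IMI  (L5)  txn=BusRdX  M[L5]=30
step 18: P2: load  L1  ⟶  IIM  (L1)  txn=∅  M[L1]=92
step 19: P1: store L6 := 64  ⟶  IMI  (L6)  txn=BusRdX  M[L6]=40
step 20: P0: store L6 := 49  ⟶  MII  (L6)  txn=BusRdX+Flush  M[L6]=64
step 21: P0: store L1 := 68  ⟶  MII  (L1)  txn=BusRdX+Flush  M[L1]=98
step 22: P0: store L1 := 89  ⟶  MII  (L1)  txn=∅  M[L1]=98

state = I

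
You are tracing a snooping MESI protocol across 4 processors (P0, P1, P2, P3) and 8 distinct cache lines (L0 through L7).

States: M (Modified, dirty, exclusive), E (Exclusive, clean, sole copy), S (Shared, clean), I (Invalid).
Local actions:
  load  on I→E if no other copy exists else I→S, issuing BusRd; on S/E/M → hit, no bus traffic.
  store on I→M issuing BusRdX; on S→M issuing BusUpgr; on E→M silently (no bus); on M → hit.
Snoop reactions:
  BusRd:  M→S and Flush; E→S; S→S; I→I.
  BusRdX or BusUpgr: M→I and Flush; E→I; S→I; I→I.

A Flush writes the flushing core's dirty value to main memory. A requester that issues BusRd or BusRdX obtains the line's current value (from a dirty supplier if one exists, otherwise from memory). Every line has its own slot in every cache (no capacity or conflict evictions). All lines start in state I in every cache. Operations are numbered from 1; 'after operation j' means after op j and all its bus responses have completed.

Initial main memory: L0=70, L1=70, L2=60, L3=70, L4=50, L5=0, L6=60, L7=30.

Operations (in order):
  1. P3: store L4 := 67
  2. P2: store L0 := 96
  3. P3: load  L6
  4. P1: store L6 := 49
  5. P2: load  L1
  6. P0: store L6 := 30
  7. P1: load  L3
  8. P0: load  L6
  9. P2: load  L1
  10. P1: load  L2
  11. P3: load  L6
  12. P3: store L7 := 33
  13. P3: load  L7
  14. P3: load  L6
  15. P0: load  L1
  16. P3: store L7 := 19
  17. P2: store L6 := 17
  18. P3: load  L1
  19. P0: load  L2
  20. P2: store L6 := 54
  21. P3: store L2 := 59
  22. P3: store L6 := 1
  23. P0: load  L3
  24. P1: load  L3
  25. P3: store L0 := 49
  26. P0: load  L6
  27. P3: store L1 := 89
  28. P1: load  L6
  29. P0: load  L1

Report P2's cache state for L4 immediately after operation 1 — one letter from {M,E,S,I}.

  op1 P3: store L4 := 67 → I/I/I/M on L4; bus BusRdX; mem=50
  op2 P2: store L0 := 96 → I/I/M/I on L0; bus BusRdX; mem=70
  op3 P3: load  L6 → I/I/I/E on L6; bus BusRd; mem=60
  op4 P1: store L6 := 49 → I/M/I/I on L6; bus BusRdX; mem=60
  op5 P2: load  L1 → I/I/E/I on L1; bus BusRd; mem=70
  op6 P0: store L6 := 30 → M/I/I/I on L6; bus BusRdX Flush; mem=49
  op7 P1: load  L3 → I/E/I/I on L3; bus BusRd; mem=70
  op8 P0: load  L6 → M/I/I/I on L6; bus (none); mem=49
  op9 P2: load  L1 → I/I/E/I on L1; bus (none); mem=70
  op10 P1: load  L2 → I/E/I/I on L2; bus BusRd; mem=60
  op11 P3: load  L6 → S/I/I/S on L6; bus BusRd Flush; mem=30
  op12 P3: store L7 := 33 → I/I/I/M on L7; bus BusRdX; mem=30
  op13 P3: load  L7 → I/I/I/M on L7; bus (none); mem=30
  op14 P3: load  L6 → S/I/I/S on L6; bus (none); mem=30
  op15 P0: load  L1 → S/I/S/I on L1; bus BusRd; mem=70
  op16 P3: store L7 := 19 → I/I/I/M on L7; bus (none); mem=30
  op17 P2: store L6 := 17 → I/I/M/I on L6; bus BusRdX; mem=30
  op18 P3: load  L1 → S/I/S/S on L1; bus BusRd; mem=70
  op19 P0: load  L2 → S/S/I/I on L2; bus BusRd; mem=60
  op20 P2: store L6 := 54 → I/I/M/I on L6; bus (none); mem=30
  op21 P3: store L2 := 59 → I/I/I/M on L2; bus BusRdX; mem=60
  op22 P3: store L6 := 1 → I/I/I/M on L6; bus BusRdX Flush; mem=54
  op23 P0: load  L3 → S/S/I/I on L3; bus BusRd; mem=70
  op24 P1: load  L3 → S/S/I/I on L3; bus (none); mem=70
  op25 P3: store L0 := 49 → I/I/I/M on L0; bus BusRdX Flush; mem=96
  op26 P0: load  L6 → S/I/I/S on L6; bus BusRd Flush; mem=1
  op27 P3: store L1 := 89 → I/I/I/M on L1; bus BusUpgr; mem=70
  op28 P1: load  L6 → S/S/I/S on L6; bus BusRd; mem=1
  op29 P0: load  L1 → S/I/I/S on L1; bus BusRd Flush; mem=89

state = I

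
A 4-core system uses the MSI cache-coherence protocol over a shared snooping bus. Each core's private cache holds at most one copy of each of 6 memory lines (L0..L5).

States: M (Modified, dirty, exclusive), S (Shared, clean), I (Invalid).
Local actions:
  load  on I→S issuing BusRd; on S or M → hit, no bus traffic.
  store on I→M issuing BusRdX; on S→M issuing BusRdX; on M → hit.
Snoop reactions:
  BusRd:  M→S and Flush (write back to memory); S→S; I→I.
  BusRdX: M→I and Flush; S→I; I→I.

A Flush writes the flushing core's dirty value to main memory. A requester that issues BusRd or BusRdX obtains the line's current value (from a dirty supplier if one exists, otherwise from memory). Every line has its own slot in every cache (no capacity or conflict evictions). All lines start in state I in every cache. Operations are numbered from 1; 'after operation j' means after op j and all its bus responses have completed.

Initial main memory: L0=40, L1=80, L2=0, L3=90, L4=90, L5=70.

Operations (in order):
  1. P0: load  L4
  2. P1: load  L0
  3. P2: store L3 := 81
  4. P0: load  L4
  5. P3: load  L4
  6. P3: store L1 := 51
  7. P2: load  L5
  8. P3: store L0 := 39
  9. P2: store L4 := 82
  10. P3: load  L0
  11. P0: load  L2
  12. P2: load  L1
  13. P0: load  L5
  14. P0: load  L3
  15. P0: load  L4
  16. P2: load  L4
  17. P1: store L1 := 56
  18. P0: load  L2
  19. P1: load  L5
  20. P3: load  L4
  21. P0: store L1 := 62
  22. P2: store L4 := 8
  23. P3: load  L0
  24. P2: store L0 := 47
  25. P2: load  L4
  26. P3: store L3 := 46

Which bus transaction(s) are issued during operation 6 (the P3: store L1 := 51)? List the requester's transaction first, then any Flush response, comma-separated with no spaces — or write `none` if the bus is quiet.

bus = BusRdX

  op1 P0: load  L4 → S/I/I/I on L4; bus BusRd; mem=90
  op2 P1: load  L0 → I/S/I/I on L0; bus BusRd; mem=40
  op3 P2: store L3 := 81 → I/I/M/I on L3; bus BusRdX; mem=90
  op4 P0: load  L4 → S/I/I/I on L4; bus (none); mem=90
  op5 P3: load  L4 → S/I/I/S on L4; bus BusRd; mem=90
  op6 P3: store L1 := 51 → I/I/I/M on L1; bus BusRdX; mem=80
  op7 P2: load  L5 → I/I/S/I on L5; bus BusRd; mem=70
  op8 P3: store L0 := 39 → I/I/I/M on L0; bus BusRdX; mem=40
  op9 P2: store L4 := 82 → I/I/M/I on L4; bus BusRdX; mem=90
  op10 P3: load  L0 → I/I/I/M on L0; bus (none); mem=40
  op11 P0: load  L2 → S/I/I/I on L2; bus BusRd; mem=0
  op12 P2: load  L1 → I/I/S/S on L1; bus BusRd Flush; mem=51
  op13 P0: load  L5 → S/I/S/I on L5; bus BusRd; mem=70
  op14 P0: load  L3 → S/I/S/I on L3; bus BusRd Flush; mem=81
  op15 P0: load  L4 → S/I/S/I on L4; bus BusRd Flush; mem=82
  op16 P2: load  L4 → S/I/S/I on L4; bus (none); mem=82
  op17 P1: store L1 := 56 → I/M/I/I on L1; bus BusRdX; mem=51
  op18 P0: load  L2 → S/I/I/I on L2; bus (none); mem=0
  op19 P1: load  L5 → S/S/S/I on L5; bus BusRd; mem=70
  op20 P3: load  L4 → S/I/S/S on L4; bus BusRd; mem=82
  op21 P0: store L1 := 62 → M/I/I/I on L1; bus BusRdX Flush; mem=56
  op22 P2: store L4 := 8 → I/I/M/I on L4; bus BusRdX; mem=82
  op23 P3: load  L0 → I/I/I/M on L0; bus (none); mem=40
  op24 P2: store L0 := 47 → I/I/M/I on L0; bus BusRdX Flush; mem=39
  op25 P2: load  L4 → I/I/M/I on L4; bus (none); mem=82
  op26 P3: store L3 := 46 → I/I/I/M on L3; bus BusRdX; mem=81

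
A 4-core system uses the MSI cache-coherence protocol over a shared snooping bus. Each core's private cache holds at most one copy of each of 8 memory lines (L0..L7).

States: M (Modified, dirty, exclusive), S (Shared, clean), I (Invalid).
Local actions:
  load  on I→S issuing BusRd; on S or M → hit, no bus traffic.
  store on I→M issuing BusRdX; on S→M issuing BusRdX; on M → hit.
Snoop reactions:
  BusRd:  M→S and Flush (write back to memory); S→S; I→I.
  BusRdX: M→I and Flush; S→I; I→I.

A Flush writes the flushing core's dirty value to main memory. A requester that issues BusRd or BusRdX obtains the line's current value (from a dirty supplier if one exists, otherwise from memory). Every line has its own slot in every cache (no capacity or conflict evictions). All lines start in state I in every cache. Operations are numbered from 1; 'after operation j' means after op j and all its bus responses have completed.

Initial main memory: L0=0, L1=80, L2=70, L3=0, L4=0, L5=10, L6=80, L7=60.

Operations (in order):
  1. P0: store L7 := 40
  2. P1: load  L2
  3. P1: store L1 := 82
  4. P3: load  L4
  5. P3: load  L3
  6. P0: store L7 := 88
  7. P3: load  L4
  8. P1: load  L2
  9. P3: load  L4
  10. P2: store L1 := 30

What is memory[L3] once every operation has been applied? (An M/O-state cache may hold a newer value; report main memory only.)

step 1: P0: store L7 := 40  ⟶  MIII  (L7)  txn=BusRdX  M[L7]=60
step 2: P1: load  L2  ⟶  ISII  (L2)  txn=BusRd  M[L2]=70
step 3: P1: store L1 := 82  ⟶  IMII  (L1)  txn=BusRdX  M[L1]=80
step 4: P3: load  L4  ⟶  IIIS  (L4)  txn=BusRd  M[L4]=0
step 5: P3: load  L3  ⟶  IIIS  (L3)  txn=BusRd  M[L3]=0
step 6: P0: store L7 := 88  ⟶  MIII  (L7)  txn=∅  M[L7]=60
step 7: P3: load  L4  ⟶  IIIS  (L4)  txn=∅  M[L4]=0
step 8: P1: load  L2  ⟶  ISII  (L2)  txn=∅  M[L2]=70
step 9: P3: load  L4  ⟶  IIIS  (L4)  txn=∅  M[L4]=0
step 10: P2: store L1 := 30  ⟶  IIMI  (L1)  txn=BusRdX+Flush  M[L1]=82

memory[L3] = 0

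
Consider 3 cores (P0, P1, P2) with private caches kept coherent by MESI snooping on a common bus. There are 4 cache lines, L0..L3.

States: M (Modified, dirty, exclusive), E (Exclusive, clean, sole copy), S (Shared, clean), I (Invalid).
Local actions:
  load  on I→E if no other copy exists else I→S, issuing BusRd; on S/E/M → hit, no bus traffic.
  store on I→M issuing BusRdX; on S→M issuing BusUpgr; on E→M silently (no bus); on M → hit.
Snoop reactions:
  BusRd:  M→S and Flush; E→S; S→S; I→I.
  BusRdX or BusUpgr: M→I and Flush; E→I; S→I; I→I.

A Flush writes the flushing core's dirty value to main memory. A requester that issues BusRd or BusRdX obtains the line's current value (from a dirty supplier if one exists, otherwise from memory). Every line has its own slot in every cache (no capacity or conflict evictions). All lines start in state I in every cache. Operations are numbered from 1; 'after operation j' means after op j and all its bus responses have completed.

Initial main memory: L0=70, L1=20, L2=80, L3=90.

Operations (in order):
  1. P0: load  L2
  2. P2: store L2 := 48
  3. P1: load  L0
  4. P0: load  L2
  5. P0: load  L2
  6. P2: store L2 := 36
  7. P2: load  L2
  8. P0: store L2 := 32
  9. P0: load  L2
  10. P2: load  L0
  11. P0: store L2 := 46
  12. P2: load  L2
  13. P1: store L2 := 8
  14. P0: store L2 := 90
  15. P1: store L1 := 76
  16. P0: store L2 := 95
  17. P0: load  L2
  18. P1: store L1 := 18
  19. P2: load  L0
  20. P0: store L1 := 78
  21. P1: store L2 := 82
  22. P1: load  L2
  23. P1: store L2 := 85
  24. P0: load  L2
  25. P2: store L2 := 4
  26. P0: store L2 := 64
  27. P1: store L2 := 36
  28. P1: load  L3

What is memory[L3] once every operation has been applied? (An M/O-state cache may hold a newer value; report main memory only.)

step 1: P0: load  L2  ⟶  EII  (L2)  txn=BusRd  M[L2]=80
step 2: P2: store L2 := 48  ⟶  IIM  (L2)  txn=BusRdX  M[L2]=80
step 3: P1: load  L0  ⟶  IEI  (L0)  txn=BusRd  M[L0]=70
step 4: P0: load  L2  ⟶  SIS  (L2)  txn=BusRd+Flush  M[L2]=48
step 5: P0: load  L2  ⟶  SIS  (L2)  txn=∅  M[L2]=48
step 6: P2: store L2 := 36  ⟶  IIM  (L2)  txn=BusUpgr  M[L2]=48
step 7: P2: load  L2  ⟶  IIM  (L2)  txn=∅  M[L2]=48
step 8: P0: store L2 := 32  ⟶  MII  (L2)  txn=BusRdX+Flush  M[L2]=36
step 9: P0: load  L2  ⟶  MII  (L2)  txn=∅  M[L2]=36
step 10: P2: load  L0  ⟶  ISS  (L0)  txn=BusRd  M[L0]=70
step 11: P0: store L2 := 46  ⟶  MII  (L2)  txn=∅  M[L2]=36
step 12: P2: load  L2  ⟶  SIS  (L2)  txn=BusRd+Flush  M[L2]=46
step 13: P1: store L2 := 8  ⟶  IMI  (L2)  txn=BusRdX  M[L2]=46
step 14: P0: store L2 := 90  ⟶  MII  (L2)  txn=BusRdX+Flush  M[L2]=8
step 15: P1: store L1 := 76  ⟶  IMI  (L1)  txn=BusRdX  M[L1]=20
step 16: P0: store L2 := 95  ⟶  MII  (L2)  txn=∅  M[L2]=8
step 17: P0: load  L2  ⟶  MII  (L2)  txn=∅  M[L2]=8
step 18: P1: store L1 := 18  ⟶  IMI  (L1)  txn=∅  M[L1]=20
step 19: P2: load  L0  ⟶  ISS  (L0)  txn=∅  M[L0]=70
step 20: P0: store L1 := 78  ⟶  MII  (L1)  txn=BusRdX+Flush  M[L1]=18
step 21: P1: store L2 := 82  ⟶  IMI  (L2)  txn=BusRdX+Flush  M[L2]=95
step 22: P1: load  L2  ⟶  IMI  (L2)  txn=∅  M[L2]=95
step 23: P1: store L2 := 85  ⟶  IMI  (L2)  txn=∅  M[L2]=95
step 24: P0: load  L2  ⟶  SSI  (L2)  txn=BusRd+Flush  M[L2]=85
step 25: P2: store L2 := 4  ⟶  IIM  (L2)  txn=BusRdX  M[L2]=85
step 26: P0: store L2 := 64  ⟶  MII  (L2)  txn=BusRdX+Flush  M[L2]=4
step 27: P1: store L2 := 36  ⟶  IMI  (L2)  txn=BusRdX+Flush  M[L2]=64
step 28: P1: load  L3  ⟶  IEI  (L3)  txn=BusRd  M[L3]=90

memory[L3] = 90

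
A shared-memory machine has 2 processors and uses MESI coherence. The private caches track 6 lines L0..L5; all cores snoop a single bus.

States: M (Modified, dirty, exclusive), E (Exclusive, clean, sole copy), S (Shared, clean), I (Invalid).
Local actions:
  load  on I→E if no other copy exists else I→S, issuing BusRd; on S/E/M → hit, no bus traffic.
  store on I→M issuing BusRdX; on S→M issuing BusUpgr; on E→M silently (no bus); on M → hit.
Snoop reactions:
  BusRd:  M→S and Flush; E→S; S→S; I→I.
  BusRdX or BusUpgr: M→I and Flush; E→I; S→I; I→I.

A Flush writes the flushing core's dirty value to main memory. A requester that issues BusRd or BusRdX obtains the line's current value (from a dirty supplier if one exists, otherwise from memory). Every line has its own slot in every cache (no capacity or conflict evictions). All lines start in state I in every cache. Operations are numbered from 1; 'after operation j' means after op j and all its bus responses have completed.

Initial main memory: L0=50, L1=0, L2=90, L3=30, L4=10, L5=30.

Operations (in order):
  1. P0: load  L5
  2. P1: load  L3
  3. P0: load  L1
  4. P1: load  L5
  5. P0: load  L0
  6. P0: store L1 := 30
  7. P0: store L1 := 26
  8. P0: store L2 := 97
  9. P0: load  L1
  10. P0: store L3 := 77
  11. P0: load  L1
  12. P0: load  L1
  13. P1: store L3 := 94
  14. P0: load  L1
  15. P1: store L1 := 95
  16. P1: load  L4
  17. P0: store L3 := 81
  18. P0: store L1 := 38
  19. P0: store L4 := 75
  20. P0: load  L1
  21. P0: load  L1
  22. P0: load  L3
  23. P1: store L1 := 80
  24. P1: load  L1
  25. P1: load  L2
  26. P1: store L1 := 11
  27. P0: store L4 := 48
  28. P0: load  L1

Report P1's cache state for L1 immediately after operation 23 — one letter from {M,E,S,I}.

state = M

1. P0: load  L5  bus=[BusRd]  L5: P0=E P1=I  mem[L5]=30
2. P1: load  L3  bus=[BusRd]  L3: P0=I P1=E  mem[L3]=30
3. P0: load  L1  bus=[BusRd]  L1: P0=E P1=I  mem[L1]=0
4. P1: load  L5  bus=[BusRd]  L5: P0=S P1=S  mem[L5]=30
5. P0: load  L0  bus=[BusRd]  L0: P0=E P1=I  mem[L0]=50
6. P0: store L1 := 30  bus=[-]  L1: P0=M P1=I  mem[L1]=0
7. P0: store L1 := 26  bus=[-]  L1: P0=M P1=I  mem[L1]=0
8. P0: store L2 := 97  bus=[BusRdX]  L2: P0=M P1=I  mem[L2]=90
9. P0: load  L1  bus=[-]  L1: P0=M P1=I  mem[L1]=0
10. P0: store L3 := 77  bus=[BusRdX]  L3: P0=M P1=I  mem[L3]=30
11. P0: load  L1  bus=[-]  L1: P0=M P1=I  mem[L1]=0
12. P0: load  L1  bus=[-]  L1: P0=M P1=I  mem[L1]=0
13. P1: store L3 := 94  bus=[BusRdX,Flush]  L3: P0=I P1=M  mem[L3]=77
14. P0: load  L1  bus=[-]  L1: P0=M P1=I  mem[L1]=0
15. P1: store L1 := 95  bus=[BusRdX,Flush]  L1: P0=I P1=M  mem[L1]=26
16. P1: load  L4  bus=[BusRd]  L4: P0=I P1=E  mem[L4]=10
17. P0: store L3 := 81  bus=[BusRdX,Flush]  L3: P0=M P1=I  mem[L3]=94
18. P0: store L1 := 38  bus=[BusRdX,Flush]  L1: P0=M P1=I  mem[L1]=95
19. P0: store L4 := 75  bus=[BusRdX]  L4: P0=M P1=I  mem[L4]=10
20. P0: load  L1  bus=[-]  L1: P0=M P1=I  mem[L1]=95
21. P0: load  L1  bus=[-]  L1: P0=M P1=I  mem[L1]=95
22. P0: load  L3  bus=[-]  L3: P0=M P1=I  mem[L3]=94
23. P1: store L1 := 80  bus=[BusRdX,Flush]  L1: P0=I P1=M  mem[L1]=38
24. P1: load  L1  bus=[-]  L1: P0=I P1=M  mem[L1]=38
25. P1: load  L2  bus=[BusRd,Flush]  L2: P0=S P1=S  mem[L2]=97
26. P1: store L1 := 11  bus=[-]  L1: P0=I P1=M  mem[L1]=38
27. P0: store L4 := 48  bus=[-]  L4: P0=M P1=I  mem[L4]=10
28. P0: load  L1  bus=[BusRd,Flush]  L1: P0=S P1=S  mem[L1]=11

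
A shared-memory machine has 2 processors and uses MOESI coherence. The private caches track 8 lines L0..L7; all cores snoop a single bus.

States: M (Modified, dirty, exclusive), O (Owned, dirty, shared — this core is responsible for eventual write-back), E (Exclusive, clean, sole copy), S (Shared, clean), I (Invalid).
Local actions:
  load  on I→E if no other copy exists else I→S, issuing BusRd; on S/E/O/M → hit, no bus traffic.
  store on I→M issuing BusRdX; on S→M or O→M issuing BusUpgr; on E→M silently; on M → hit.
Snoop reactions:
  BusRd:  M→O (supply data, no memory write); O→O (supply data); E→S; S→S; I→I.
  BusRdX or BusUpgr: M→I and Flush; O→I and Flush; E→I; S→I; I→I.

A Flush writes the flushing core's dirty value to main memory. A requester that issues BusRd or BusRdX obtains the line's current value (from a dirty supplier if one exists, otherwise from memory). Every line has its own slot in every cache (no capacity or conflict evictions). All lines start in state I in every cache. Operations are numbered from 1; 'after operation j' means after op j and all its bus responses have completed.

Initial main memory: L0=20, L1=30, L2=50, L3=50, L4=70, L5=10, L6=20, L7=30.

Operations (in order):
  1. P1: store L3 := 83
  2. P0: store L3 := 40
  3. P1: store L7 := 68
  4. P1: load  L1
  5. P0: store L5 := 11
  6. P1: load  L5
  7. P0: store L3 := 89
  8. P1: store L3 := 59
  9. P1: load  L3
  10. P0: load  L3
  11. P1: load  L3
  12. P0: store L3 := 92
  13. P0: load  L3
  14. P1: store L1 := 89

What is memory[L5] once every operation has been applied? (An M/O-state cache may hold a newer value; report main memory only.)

memory[L5] = 10

  op1 P1: store L3 := 83 → I/M on L3; bus BusRdX; mem=50
  op2 P0: store L3 := 40 → M/I on L3; bus BusRdX Flush; mem=83
  op3 P1: store L7 := 68 → I/M on L7; bus BusRdX; mem=30
  op4 P1: load  L1 → I/E on L1; bus BusRd; mem=30
  op5 P0: store L5 := 11 → M/I on L5; bus BusRdX; mem=10
  op6 P1: load  L5 → O/S on L5; bus BusRd; mem=10
  op7 P0: store L3 := 89 → M/I on L3; bus (none); mem=83
  op8 P1: store L3 := 59 → I/M on L3; bus BusRdX Flush; mem=89
  op9 P1: load  L3 → I/M on L3; bus (none); mem=89
  op10 P0: load  L3 → S/O on L3; bus BusRd; mem=89
  op11 P1: load  L3 → S/O on L3; bus (none); mem=89
  op12 P0: store L3 := 92 → M/I on L3; bus BusUpgr Flush; mem=59
  op13 P0: load  L3 → M/I on L3; bus (none); mem=59
  op14 P1: store L1 := 89 → I/M on L1; bus (none); mem=30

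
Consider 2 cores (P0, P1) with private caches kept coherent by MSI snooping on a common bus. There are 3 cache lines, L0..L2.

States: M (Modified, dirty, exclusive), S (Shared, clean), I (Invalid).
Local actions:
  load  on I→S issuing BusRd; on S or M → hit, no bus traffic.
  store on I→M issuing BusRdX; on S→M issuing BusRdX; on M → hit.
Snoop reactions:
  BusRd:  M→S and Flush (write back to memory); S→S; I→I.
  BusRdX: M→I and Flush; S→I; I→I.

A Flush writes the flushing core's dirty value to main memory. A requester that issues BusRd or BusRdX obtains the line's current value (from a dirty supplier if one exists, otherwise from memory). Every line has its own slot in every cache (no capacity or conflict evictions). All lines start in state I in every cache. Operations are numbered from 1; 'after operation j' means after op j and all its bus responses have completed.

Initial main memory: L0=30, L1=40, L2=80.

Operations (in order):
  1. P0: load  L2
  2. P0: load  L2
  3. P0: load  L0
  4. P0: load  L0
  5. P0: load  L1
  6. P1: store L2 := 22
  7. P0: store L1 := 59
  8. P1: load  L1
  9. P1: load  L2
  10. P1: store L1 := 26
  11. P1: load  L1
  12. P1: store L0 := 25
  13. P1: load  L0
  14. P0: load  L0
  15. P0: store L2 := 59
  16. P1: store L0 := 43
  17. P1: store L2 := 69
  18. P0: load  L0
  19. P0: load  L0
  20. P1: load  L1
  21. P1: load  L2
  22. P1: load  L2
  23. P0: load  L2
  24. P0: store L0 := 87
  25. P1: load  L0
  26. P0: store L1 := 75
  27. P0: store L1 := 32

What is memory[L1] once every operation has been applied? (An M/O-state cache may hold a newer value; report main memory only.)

[1] P0: load  L2 | P0:S(80), P1:I | bus: BusRd
[2] P0: load  L2 | P0:S(80), P1:I | bus: none
[3] P0: load  L0 | P0:S(30), P1:I | bus: BusRd
[4] P0: load  L0 | P0:S(30), P1:I | bus: none
[5] P0: load  L1 | P0:S(40), P1:I | bus: BusRd
[6] P1: store L2 := 22 | P0:I, P1:M(22) | bus: BusRdX
[7] P0: store L1 := 59 | P0:M(59), P1:I | bus: BusRdX
[8] P1: load  L1 | P0:S(59), P1:S(59) | bus: BusRd,Flush
[9] P1: load  L2 | P0:I, P1:M(22) | bus: none
[10] P1: store L1 := 26 | P0:I, P1:M(26) | bus: BusRdX
[11] P1: load  L1 | P0:I, P1:M(26) | bus: none
[12] P1: store L0 := 25 | P0:I, P1:M(25) | bus: BusRdX
[13] P1: load  L0 | P0:I, P1:M(25) | bus: none
[14] P0: load  L0 | P0:S(25), P1:S(25) | bus: BusRd,Flush
[15] P0: store L2 := 59 | P0:M(59), P1:I | bus: BusRdX,Flush
[16] P1: store L0 := 43 | P0:I, P1:M(43) | bus: BusRdX
[17] P1: store L2 := 69 | P0:I, P1:M(69) | bus: BusRdX,Flush
[18] P0: load  L0 | P0:S(43), P1:S(43) | bus: BusRd,Flush
[19] P0: load  L0 | P0:S(43), P1:S(43) | bus: none
[20] P1: load  L1 | P0:I, P1:M(26) | bus: none
[21] P1: load  L2 | P0:I, P1:M(69) | bus: none
[22] P1: load  L2 | P0:I, P1:M(69) | bus: none
[23] P0: load  L2 | P0:S(69), P1:S(69) | bus: BusRd,Flush
[24] P0: store L0 := 87 | P0:M(87), P1:I | bus: BusRdX
[25] P1: load  L0 | P0:S(87), P1:S(87) | bus: BusRd,Flush
[26] P0: store L1 := 75 | P0:M(75), P1:I | bus: BusRdX,Flush
[27] P0: store L1 := 32 | P0:M(32), P1:I | bus: none

memory[L1] = 26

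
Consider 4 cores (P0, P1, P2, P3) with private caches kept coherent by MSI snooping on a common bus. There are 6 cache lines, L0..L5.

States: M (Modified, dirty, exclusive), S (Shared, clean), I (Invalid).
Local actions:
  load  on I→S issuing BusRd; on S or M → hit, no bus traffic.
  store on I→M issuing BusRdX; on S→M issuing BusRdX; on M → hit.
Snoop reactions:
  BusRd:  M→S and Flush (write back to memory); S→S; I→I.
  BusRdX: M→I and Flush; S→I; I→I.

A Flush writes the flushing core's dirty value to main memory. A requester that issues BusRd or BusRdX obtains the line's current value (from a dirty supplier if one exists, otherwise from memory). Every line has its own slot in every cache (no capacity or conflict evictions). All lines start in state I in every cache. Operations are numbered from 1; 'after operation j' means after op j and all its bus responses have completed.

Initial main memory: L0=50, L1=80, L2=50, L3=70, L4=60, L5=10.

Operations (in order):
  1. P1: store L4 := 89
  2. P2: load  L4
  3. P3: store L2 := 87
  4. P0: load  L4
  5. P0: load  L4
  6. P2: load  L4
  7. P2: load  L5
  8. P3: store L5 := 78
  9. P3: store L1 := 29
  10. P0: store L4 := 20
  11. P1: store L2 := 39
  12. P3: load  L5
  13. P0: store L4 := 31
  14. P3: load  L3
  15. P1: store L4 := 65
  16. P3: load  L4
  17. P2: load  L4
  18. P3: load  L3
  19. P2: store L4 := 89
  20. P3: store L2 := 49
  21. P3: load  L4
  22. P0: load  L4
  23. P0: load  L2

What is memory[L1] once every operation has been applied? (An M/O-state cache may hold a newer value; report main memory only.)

memory[L1] = 80

[1] P1: store L4 := 89 | P0:I, P1:M(89), P2:I, P3:I | bus: BusRdX
[2] P2: load  L4 | P0:I, P1:S(89), P2:S(89), P3:I | bus: BusRd,Flush
[3] P3: store L2 := 87 | P0:I, P1:I, P2:I, P3:M(87) | bus: BusRdX
[4] P0: load  L4 | P0:S(89), P1:S(89), P2:S(89), P3:I | bus: BusRd
[5] P0: load  L4 | P0:S(89), P1:S(89), P2:S(89), P3:I | bus: none
[6] P2: load  L4 | P0:S(89), P1:S(89), P2:S(89), P3:I | bus: none
[7] P2: load  L5 | P0:I, P1:I, P2:S(10), P3:I | bus: BusRd
[8] P3: store L5 := 78 | P0:I, P1:I, P2:I, P3:M(78) | bus: BusRdX
[9] P3: store L1 := 29 | P0:I, P1:I, P2:I, P3:M(29) | bus: BusRdX
[10] P0: store L4 := 20 | P0:M(20), P1:I, P2:I, P3:I | bus: BusRdX
[11] P1: store L2 := 39 | P0:I, P1:M(39), P2:I, P3:I | bus: BusRdX,Flush
[12] P3: load  L5 | P0:I, P1:I, P2:I, P3:M(78) | bus: none
[13] P0: store L4 := 31 | P0:M(31), P1:I, P2:I, P3:I | bus: none
[14] P3: load  L3 | P0:I, P1:I, P2:I, P3:S(70) | bus: BusRd
[15] P1: store L4 := 65 | P0:I, P1:M(65), P2:I, P3:I | bus: BusRdX,Flush
[16] P3: load  L4 | P0:I, P1:S(65), P2:I, P3:S(65) | bus: BusRd,Flush
[17] P2: load  L4 | P0:I, P1:S(65), P2:S(65), P3:S(65) | bus: BusRd
[18] P3: load  L3 | P0:I, P1:I, P2:I, P3:S(70) | bus: none
[19] P2: store L4 := 89 | P0:I, P1:I, P2:M(89), P3:I | bus: BusRdX
[20] P3: store L2 := 49 | P0:I, P1:I, P2:I, P3:M(49) | bus: BusRdX,Flush
[21] P3: load  L4 | P0:I, P1:I, P2:S(89), P3:S(89) | bus: BusRd,Flush
[22] P0: load  L4 | P0:S(89), P1:I, P2:S(89), P3:S(89) | bus: BusRd
[23] P0: load  L2 | P0:S(49), P1:I, P2:I, P3:S(49) | bus: BusRd,Flush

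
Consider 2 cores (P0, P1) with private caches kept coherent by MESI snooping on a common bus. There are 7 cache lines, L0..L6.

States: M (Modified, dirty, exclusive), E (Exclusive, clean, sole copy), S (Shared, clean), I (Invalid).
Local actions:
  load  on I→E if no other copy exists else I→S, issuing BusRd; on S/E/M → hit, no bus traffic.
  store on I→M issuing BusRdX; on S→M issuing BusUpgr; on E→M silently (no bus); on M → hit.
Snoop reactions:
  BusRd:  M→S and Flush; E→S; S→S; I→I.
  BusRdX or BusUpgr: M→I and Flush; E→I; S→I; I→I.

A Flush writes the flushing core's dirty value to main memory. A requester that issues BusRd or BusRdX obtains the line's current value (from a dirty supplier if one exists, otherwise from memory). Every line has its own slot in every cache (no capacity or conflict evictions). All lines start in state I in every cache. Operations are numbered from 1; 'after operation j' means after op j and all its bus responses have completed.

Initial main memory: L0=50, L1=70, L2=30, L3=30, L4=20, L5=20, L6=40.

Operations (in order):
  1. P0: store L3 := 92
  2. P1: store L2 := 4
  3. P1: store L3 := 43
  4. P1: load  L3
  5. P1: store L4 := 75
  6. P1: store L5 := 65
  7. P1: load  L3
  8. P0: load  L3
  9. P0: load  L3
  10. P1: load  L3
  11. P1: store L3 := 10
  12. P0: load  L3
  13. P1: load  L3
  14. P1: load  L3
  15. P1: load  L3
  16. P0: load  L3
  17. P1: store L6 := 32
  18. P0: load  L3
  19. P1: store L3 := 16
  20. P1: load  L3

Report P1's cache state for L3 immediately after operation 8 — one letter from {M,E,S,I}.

state = S

1. P0: store L3 := 92  bus=[BusRdX]  L3: P0=M P1=I  mem[L3]=30
2. P1: store L2 := 4  bus=[BusRdX]  L2: P0=I P1=M  mem[L2]=30
3. P1: store L3 := 43  bus=[BusRdX,Flush]  L3: P0=I P1=M  mem[L3]=92
4. P1: load  L3  bus=[-]  L3: P0=I P1=M  mem[L3]=92
5. P1: store L4 := 75  bus=[BusRdX]  L4: P0=I P1=M  mem[L4]=20
6. P1: store L5 := 65  bus=[BusRdX]  L5: P0=I P1=M  mem[L5]=20
7. P1: load  L3  bus=[-]  L3: P0=I P1=M  mem[L3]=92
8. P0: load  L3  bus=[BusRd,Flush]  L3: P0=S P1=S  mem[L3]=43
9. P0: load  L3  bus=[-]  L3: P0=S P1=S  mem[L3]=43
10. P1: load  L3  bus=[-]  L3: P0=S P1=S  mem[L3]=43
11. P1: store L3 := 10  bus=[BusUpgr]  L3: P0=I P1=M  mem[L3]=43
12. P0: load  L3  bus=[BusRd,Flush]  L3: P0=S P1=S  mem[L3]=10
13. P1: load  L3  bus=[-]  L3: P0=S P1=S  mem[L3]=10
14. P1: load  L3  bus=[-]  L3: P0=S P1=S  mem[L3]=10
15. P1: load  L3  bus=[-]  L3: P0=S P1=S  mem[L3]=10
16. P0: load  L3  bus=[-]  L3: P0=S P1=S  mem[L3]=10
17. P1: store L6 := 32  bus=[BusRdX]  L6: P0=I P1=M  mem[L6]=40
18. P0: load  L3  bus=[-]  L3: P0=S P1=S  mem[L3]=10
19. P1: store L3 := 16  bus=[BusUpgr]  L3: P0=I P1=M  mem[L3]=10
20. P1: load  L3  bus=[-]  L3: P0=I P1=M  mem[L3]=10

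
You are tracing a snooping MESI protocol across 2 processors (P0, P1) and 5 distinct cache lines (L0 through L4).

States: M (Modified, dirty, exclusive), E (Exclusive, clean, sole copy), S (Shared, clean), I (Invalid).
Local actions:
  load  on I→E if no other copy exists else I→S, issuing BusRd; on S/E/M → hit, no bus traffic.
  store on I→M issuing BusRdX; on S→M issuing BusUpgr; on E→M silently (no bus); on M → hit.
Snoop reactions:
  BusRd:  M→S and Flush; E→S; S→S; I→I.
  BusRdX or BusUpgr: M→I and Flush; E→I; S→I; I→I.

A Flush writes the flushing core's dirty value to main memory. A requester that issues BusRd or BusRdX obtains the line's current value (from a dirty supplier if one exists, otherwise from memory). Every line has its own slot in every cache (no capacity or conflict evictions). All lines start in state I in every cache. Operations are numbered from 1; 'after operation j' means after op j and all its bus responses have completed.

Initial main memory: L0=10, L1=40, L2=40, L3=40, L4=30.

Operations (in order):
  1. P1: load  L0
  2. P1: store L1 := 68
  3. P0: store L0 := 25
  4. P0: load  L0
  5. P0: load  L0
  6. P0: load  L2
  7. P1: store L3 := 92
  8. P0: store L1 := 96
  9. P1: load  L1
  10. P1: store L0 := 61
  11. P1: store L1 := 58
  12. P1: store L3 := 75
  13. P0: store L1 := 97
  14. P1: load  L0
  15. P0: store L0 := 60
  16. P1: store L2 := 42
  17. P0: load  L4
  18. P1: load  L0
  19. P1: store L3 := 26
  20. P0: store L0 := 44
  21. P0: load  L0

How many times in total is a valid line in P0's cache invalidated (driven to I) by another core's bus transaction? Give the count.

[1] P1: load  L0 | P0:I, P1:E(10) | bus: BusRd
[2] P1: store L1 := 68 | P0:I, P1:M(68) | bus: BusRdX
[3] P0: store L0 := 25 | P0:M(25), P1:I | bus: BusRdX
[4] P0: load  L0 | P0:M(25), P1:I | bus: none
[5] P0: load  L0 | P0:M(25), P1:I | bus: none
[6] P0: load  L2 | P0:E(40), P1:I | bus: BusRd
[7] P1: store L3 := 92 | P0:I, P1:M(92) | bus: BusRdX
[8] P0: store L1 := 96 | P0:M(96), P1:I | bus: BusRdX,Flush
[9] P1: load  L1 | P0:S(96), P1:S(96) | bus: BusRd,Flush
[10] P1: store L0 := 61 | P0:I, P1:M(61) | bus: BusRdX,Flush
[11] P1: store L1 := 58 | P0:I, P1:M(58) | bus: BusUpgr
[12] P1: store L3 := 75 | P0:I, P1:M(75) | bus: none
[13] P0: store L1 := 97 | P0:M(97), P1:I | bus: BusRdX,Flush
[14] P1: load  L0 | P0:I, P1:M(61) | bus: none
[15] P0: store L0 := 60 | P0:M(60), P1:I | bus: BusRdX,Flush
[16] P1: store L2 := 42 | P0:I, P1:M(42) | bus: BusRdX
[17] P0: load  L4 | P0:E(30), P1:I | bus: BusRd
[18] P1: load  L0 | P0:S(60), P1:S(60) | bus: BusRd,Flush
[19] P1: store L3 := 26 | P0:I, P1:M(26) | bus: none
[20] P0: store L0 := 44 | P0:M(44), P1:I | bus: BusUpgr
[21] P0: load  L0 | P0:M(44), P1:I | bus: none

invalidations = 3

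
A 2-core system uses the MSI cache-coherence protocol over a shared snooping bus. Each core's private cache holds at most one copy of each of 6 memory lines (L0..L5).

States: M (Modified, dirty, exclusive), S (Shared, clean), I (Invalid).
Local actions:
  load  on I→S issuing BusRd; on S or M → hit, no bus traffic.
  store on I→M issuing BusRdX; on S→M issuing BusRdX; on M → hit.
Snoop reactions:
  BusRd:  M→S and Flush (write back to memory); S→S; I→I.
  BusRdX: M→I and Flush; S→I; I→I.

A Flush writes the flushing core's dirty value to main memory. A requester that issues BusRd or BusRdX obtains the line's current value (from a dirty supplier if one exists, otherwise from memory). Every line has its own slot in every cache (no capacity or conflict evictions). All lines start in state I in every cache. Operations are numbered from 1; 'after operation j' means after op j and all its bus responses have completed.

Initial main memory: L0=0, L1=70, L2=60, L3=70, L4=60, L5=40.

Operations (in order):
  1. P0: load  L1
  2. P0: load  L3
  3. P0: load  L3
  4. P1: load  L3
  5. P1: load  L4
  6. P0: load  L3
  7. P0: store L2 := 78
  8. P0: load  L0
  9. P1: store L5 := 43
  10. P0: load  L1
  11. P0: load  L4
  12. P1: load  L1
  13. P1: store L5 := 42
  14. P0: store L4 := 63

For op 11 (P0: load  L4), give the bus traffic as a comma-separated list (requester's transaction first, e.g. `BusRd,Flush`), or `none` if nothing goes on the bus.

  op1 P0: load  L1 → S/I on L1; bus BusRd; mem=70
  op2 P0: load  L3 → S/I on L3; bus BusRd; mem=70
  op3 P0: load  L3 → S/I on L3; bus (none); mem=70
  op4 P1: load  L3 → S/S on L3; bus BusRd; mem=70
  op5 P1: load  L4 → I/S on L4; bus BusRd; mem=60
  op6 P0: load  L3 → S/S on L3; bus (none); mem=70
  op7 P0: store L2 := 78 → M/I on L2; bus BusRdX; mem=60
  op8 P0: load  L0 → S/I on L0; bus BusRd; mem=0
  op9 P1: store L5 := 43 → I/M on L5; bus BusRdX; mem=40
  op10 P0: load  L1 → S/I on L1; bus (none); mem=70
  op11 P0: load  L4 → S/S on L4; bus BusRd; mem=60
  op12 P1: load  L1 → S/S on L1; bus BusRd; mem=70
  op13 P1: store L5 := 42 → I/M on L5; bus (none); mem=40
  op14 P0: store L4 := 63 → M/I on L4; bus BusRdX; mem=60

bus = BusRd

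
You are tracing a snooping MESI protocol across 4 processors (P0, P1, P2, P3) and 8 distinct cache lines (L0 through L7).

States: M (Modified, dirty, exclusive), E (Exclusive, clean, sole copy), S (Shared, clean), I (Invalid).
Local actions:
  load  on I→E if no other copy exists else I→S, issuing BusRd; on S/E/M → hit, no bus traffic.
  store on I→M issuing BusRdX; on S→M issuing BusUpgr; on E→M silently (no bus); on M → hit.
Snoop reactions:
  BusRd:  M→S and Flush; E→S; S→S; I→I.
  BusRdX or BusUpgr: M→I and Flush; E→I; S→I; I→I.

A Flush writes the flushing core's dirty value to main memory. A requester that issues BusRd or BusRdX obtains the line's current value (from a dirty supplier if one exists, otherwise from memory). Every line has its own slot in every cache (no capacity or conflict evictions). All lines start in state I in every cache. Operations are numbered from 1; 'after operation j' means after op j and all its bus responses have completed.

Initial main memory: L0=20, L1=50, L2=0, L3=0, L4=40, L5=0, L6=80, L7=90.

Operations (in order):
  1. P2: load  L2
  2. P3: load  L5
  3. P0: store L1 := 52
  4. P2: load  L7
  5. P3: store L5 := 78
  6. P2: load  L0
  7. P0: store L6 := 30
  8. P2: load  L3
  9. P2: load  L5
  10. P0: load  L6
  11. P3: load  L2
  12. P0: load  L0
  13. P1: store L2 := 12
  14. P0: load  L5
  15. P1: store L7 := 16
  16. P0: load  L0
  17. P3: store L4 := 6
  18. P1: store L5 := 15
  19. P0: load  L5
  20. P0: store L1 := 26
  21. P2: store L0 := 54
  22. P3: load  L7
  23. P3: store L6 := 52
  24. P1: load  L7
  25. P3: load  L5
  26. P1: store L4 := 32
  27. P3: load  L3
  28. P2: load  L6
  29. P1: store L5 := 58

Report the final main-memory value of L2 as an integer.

[1] P2: load  L2 | P0:I, P1:I, P2:E(0), P3:I | bus: BusRd
[2] P3: load  L5 | P0:I, P1:I, P2:I, P3:E(0) | bus: BusRd
[3] P0: store L1 := 52 | P0:M(52), P1:I, P2:I, P3:I | bus: BusRdX
[4] P2: load  L7 | P0:I, P1:I, P2:E(90), P3:I | bus: BusRd
[5] P3: store L5 := 78 | P0:I, P1:I, P2:I, P3:M(78) | bus: none
[6] P2: load  L0 | P0:I, P1:I, P2:E(20), P3:I | bus: BusRd
[7] P0: store L6 := 30 | P0:M(30), P1:I, P2:I, P3:I | bus: BusRdX
[8] P2: load  L3 | P0:I, P1:I, P2:E(0), P3:I | bus: BusRd
[9] P2: load  L5 | P0:I, P1:I, P2:S(78), P3:S(78) | bus: BusRd,Flush
[10] P0: load  L6 | P0:M(30), P1:I, P2:I, P3:I | bus: none
[11] P3: load  L2 | P0:I, P1:I, P2:S(0), P3:S(0) | bus: BusRd
[12] P0: load  L0 | P0:S(20), P1:I, P2:S(20), P3:I | bus: BusRd
[13] P1: store L2 := 12 | P0:I, P1:M(12), P2:I, P3:I | bus: BusRdX
[14] P0: load  L5 | P0:S(78), P1:I, P2:S(78), P3:S(78) | bus: BusRd
[15] P1: store L7 := 16 | P0:I, P1:M(16), P2:I, P3:I | bus: BusRdX
[16] P0: load  L0 | P0:S(20), P1:I, P2:S(20), P3:I | bus: none
[17] P3: store L4 := 6 | P0:I, P1:I, P2:I, P3:M(6) | bus: BusRdX
[18] P1: store L5 := 15 | P0:I, P1:M(15), P2:I, P3:I | bus: BusRdX
[19] P0: load  L5 | P0:S(15), P1:S(15), P2:I, P3:I | bus: BusRd,Flush
[20] P0: store L1 := 26 | P0:M(26), P1:I, P2:I, P3:I | bus: none
[21] P2: store L0 := 54 | P0:I, P1:I, P2:M(54), P3:I | bus: BusUpgr
[22] P3: load  L7 | P0:I, P1:S(16), P2:I, P3:S(16) | bus: BusRd,Flush
[23] P3: store L6 := 52 | P0:I, P1:I, P2:I, P3:M(52) | bus: BusRdX,Flush
[24] P1: load  L7 | P0:I, P1:S(16), P2:I, P3:S(16) | bus: none
[25] P3: load  L5 | P0:S(15), P1:S(15), P2:I, P3:S(15) | bus: BusRd
[26] P1: store L4 := 32 | P0:I, P1:M(32), P2:I, P3:I | bus: BusRdX,Flush
[27] P3: load  L3 | P0:I, P1:I, P2:S(0), P3:S(0) | bus: BusRd
[28] P2: load  L6 | P0:I, P1:I, P2:S(52), P3:S(52) | bus: BusRd,Flush
[29] P1: store L5 := 58 | P0:I, P1:M(58), P2:I, P3:I | bus: BusUpgr

memory[L2] = 0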